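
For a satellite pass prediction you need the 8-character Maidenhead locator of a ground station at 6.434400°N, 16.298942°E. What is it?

JJ86dk54

Offset from 180°W / 90°S: lon 196.29894°, lat 96.43440°.
Field (20°×10°, letters A–R): lon ⌊196.29894/20⌋ = 9 → J; lat ⌊96.43440/10⌋ = 9 → J.
Square (2°×1°, digits 0–9): lon ⌊16.29894/2⌋ = 8; lat ⌊6.43440/1⌋ = 6.
Subsquare (5′×2.5′, letters a–x): lon ⌊0.29894/0.0833333⌋ = 3 → d; lat ⌊0.43440/0.0416667⌋ = 10 → k.
Extended square (30″×15″, digits 0–9): lon ⌊0.04894/0.00833333⌋ = 5; lat ⌊0.01773/0.00416667⌋ = 4.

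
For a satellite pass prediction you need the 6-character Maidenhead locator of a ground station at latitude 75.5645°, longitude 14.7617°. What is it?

JQ75jn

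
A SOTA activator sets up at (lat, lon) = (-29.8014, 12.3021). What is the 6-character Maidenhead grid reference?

JG60de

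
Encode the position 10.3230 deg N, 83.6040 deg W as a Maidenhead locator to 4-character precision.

Offset from 180°W / 90°S: lon 96.40°, lat 100.32°.
Field: lon ⌊96.40/20⌋ = 4 → E; lat ⌊100.32/10⌋ = 10 → K.
Square: lon ⌊16.40/2⌋ = 8; lat ⌊0.32/1⌋ = 0.

EK80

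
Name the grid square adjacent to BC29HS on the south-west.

Longitude subsquare h = 7; −1 → 6 = g.
Latitude subsquare s = 18; −1 → 17 = r.

BC29gr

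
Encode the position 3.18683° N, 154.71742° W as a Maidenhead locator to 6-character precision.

Shift to the Maidenhead origin (180°W, 90°S): lon 25.2826, lat 93.1868.
Field: lon ⌊25.2826/20⌋ = 1 → B; lat ⌊93.1868/10⌋ = 9 → J.
Square: lon ⌊5.2826/2⌋ = 2; lat ⌊3.1868/1⌋ = 3.
Subsquare: lon ⌊1.2826/0.0833333⌋ = 15 → p; lat ⌊0.1868/0.0416667⌋ = 4 → e.

BJ23pe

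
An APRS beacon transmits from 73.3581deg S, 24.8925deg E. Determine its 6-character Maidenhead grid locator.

Shift to the Maidenhead origin (180°W, 90°S): lon 204.8925, lat 16.6419.
Field: 204.8925/20 → 10 → K, 16.6419/10 → 1 → B; chars KB.
Square: 4.8925/2 → 2, 6.6419/1 → 6; chars 26.
Subsquare: 0.8925/0.0833333 → 10 → k, 0.6419/0.0416667 → 15 → p; chars kp.

KB26kp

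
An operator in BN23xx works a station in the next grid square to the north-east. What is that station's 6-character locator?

BN34aa

Longitude subsquare x = 23; +1 → 24, wraps to 0 = a, carry into square.
Longitude square 2; +1 → 3.
Latitude subsquare x = 23; +1 → 24, wraps to 0 = a, carry into square.
Latitude square 3; +1 → 4.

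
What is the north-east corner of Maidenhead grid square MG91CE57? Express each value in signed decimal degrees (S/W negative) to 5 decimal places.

-28.80000, 78.21667

Field M=12, G=6: +12·20° lon, +6·10° lat → SW at lon 60°, lat -30°.
Square 9, 1: +9·2° lon, +1·1° lat → SW at lon 78°, lat -29°.
Subsquare c=2, e=4: +2·0.0833333° lon, +4·0.0416667° lat → SW at lon 78.1667°, lat -28.8333°.
Extended square 5, 7: +5·0.00833333° lon, +7·0.00416667° lat → SW at lon 78.2083°, lat -28.8042°.
Cell spans 0.00833333° lon × 0.00416667° lat. NE corner is SW corner plus one full cell.
latitude -28.80000, longitude 78.21667.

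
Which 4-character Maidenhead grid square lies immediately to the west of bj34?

BJ24

Longitude square 3; −1 → 2.
The latitude characters are unchanged.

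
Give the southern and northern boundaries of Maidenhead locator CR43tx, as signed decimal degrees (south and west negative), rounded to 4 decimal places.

Field C=2, R=17: +2·20° lon, +17·10° lat → SW at lon -140°, lat 80°.
Square 4, 3: +4·2° lon, +3·1° lat → SW at lon -132°, lat 83°.
Subsquare t=19, x=23: +19·0.0833333° lon, +23·0.0416667° lat → SW at lon -130.417°, lat 83.9583°.
Cell spans 0.0833333° lon × 0.0416667° lat.
south 83.9583, north 84.0000.

83.9583, 84.0000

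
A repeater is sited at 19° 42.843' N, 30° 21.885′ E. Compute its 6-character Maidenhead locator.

KK59er

Add 180° to longitude and 90° to latitude: 210.3648, 109.7141.
Field: lon ⌊210.3648/20⌋ = 10 → K; lat ⌊109.7141/10⌋ = 10 → K.
Square: lon ⌊10.3648/2⌋ = 5; lat ⌊9.7141/1⌋ = 9.
Subsquare: lon ⌊0.3648/0.0833333⌋ = 4 → e; lat ⌊0.7141/0.0416667⌋ = 17 → r.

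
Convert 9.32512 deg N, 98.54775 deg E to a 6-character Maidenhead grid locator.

Shift to the Maidenhead origin (180°W, 90°S): lon 278.5478, lat 99.3251.
Field (20°×10°, letters A–R): 278.5478/20 → 13 → N, 99.3251/10 → 9 → J; chars NJ.
Square (2°×1°, digits 0–9): 18.5478/2 → 9, 9.3251/1 → 9; chars 99.
Subsquare (5′×2.5′, letters a–x): 0.5478/0.0833333 → 6 → g, 0.3251/0.0416667 → 7 → h; chars gh.

NJ99gh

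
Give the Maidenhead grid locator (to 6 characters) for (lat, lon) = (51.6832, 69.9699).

Offset from 180°W / 90°S: lon 249.9699°, lat 141.6832°.
Field: lon ⌊249.9699/20⌋ = 12 → M; lat ⌊141.6832/10⌋ = 14 → O.
Square: lon ⌊9.9699/2⌋ = 4; lat ⌊1.6832/1⌋ = 1.
Subsquare: lon ⌊1.9699/0.0833333⌋ = 23 → x; lat ⌊0.6832/0.0416667⌋ = 16 → q.

MO41xq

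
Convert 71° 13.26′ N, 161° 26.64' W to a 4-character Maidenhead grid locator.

Offset from 180°W / 90°S: lon 18.56°, lat 161.22°.
Field (20°×10°, letters A–R): lon ⌊18.56/20⌋ = 0 → A; lat ⌊161.22/10⌋ = 16 → Q.
Square (2°×1°, digits 0–9): lon ⌊18.56/2⌋ = 9; lat ⌊1.22/1⌋ = 1.

AQ91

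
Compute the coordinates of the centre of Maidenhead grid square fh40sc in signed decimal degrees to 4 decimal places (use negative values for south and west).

-19.8958, -70.4583

Field F=5, H=7: +5·20° lon, +7·10° lat → SW at lon -80°, lat -20°.
Square 4, 0: +4·2° lon, +0·1° lat → SW at lon -72°, lat -20°.
Subsquare s=18, c=2: +18·0.0833333° lon, +2·0.0416667° lat → SW at lon -70.5°, lat -19.9167°.
Cell spans 0.0833333° lon × 0.0416667° lat. Centre is SW corner plus half of each.
latitude -19.8958, longitude -70.4583.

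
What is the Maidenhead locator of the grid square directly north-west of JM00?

Longitude square 0; −1 → -1, wraps to 9, carry into field.
Longitude field J = 9; −1 → 8 = I.
Latitude square 0; +1 → 1.

IM91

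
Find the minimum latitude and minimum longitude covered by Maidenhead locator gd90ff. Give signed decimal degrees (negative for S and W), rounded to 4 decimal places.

-59.7917, -41.5833

Field G=6, D=3: +6·20° lon, +3·10° lat → SW at lon -60°, lat -60°.
Square 9, 0: +9·2° lon, +0·1° lat → SW at lon -42°, lat -60°.
Subsquare f=5, f=5: +5·0.0833333° lon, +5·0.0416667° lat → SW at lon -41.5833°, lat -59.7917°.
latitude -59.7917, longitude -41.5833.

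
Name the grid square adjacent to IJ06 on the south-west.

Longitude square 0; −1 → -1, wraps to 9, carry into field.
Longitude field I = 8; −1 → 7 = H.
Latitude square 6; −1 → 5.

HJ95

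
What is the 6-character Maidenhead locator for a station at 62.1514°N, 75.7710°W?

FP22cd

Add 180° to longitude and 90° to latitude: 104.2290, 152.1514.
Field (20°×10°, letters A–R): lon ⌊104.2290/20⌋ = 5 → F; lat ⌊152.1514/10⌋ = 15 → P.
Square (2°×1°, digits 0–9): lon ⌊4.2290/2⌋ = 2; lat ⌊2.1514/1⌋ = 2.
Subsquare (5′×2.5′, letters a–x): lon ⌊0.2290/0.0833333⌋ = 2 → c; lat ⌊0.1514/0.0416667⌋ = 3 → d.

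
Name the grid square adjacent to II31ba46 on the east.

II31ba56

Longitude extended square 4; +1 → 5.
The latitude characters are unchanged.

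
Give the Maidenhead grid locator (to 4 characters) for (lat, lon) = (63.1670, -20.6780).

Offset from 180°W / 90°S: lon 159.32°, lat 153.17°.
Field: lon ⌊159.32/20⌋ = 7 → H; lat ⌊153.17/10⌋ = 15 → P.
Square: lon ⌊19.32/2⌋ = 9; lat ⌊3.17/1⌋ = 3.

HP93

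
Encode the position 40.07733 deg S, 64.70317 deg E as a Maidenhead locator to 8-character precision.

ME29iw41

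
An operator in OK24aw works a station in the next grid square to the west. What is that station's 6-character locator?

OK14xw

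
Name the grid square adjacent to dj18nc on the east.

Longitude subsquare n = 13; +1 → 14 = o.
The latitude characters are unchanged.

DJ18oc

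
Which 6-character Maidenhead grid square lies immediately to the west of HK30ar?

Longitude subsquare a = 0; −1 → -1, wraps to 23 = x, carry into square.
Longitude square 3; −1 → 2.
The latitude characters are unchanged.

HK20xr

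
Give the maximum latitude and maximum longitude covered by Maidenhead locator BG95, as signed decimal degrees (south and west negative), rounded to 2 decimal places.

Field B=1, G=6: +1·20° lon, +6·10° lat → SW at lon -160°, lat -30°.
Square 9, 5: +9·2° lon, +5·1° lat → SW at lon -142°, lat -25°.
Cell spans 2° lon × 1° lat. NE corner is SW corner plus one full cell.
latitude -24.00, longitude -140.00.

-24.00, -140.00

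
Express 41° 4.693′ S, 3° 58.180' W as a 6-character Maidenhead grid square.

IE88aw

Add 180° to longitude and 90° to latitude: 176.0303, 48.9218.
Field: 176.0303/20 → 8 → I, 48.9218/10 → 4 → E; chars IE.
Square: 16.0303/2 → 8, 8.9218/1 → 8; chars 88.
Subsquare: 0.0303/0.0833333 → 0 → a, 0.9218/0.0416667 → 22 → w; chars aw.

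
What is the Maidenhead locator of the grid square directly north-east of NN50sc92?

NN50tc03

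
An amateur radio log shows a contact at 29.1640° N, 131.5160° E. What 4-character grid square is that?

PL59

Shift to the Maidenhead origin (180°W, 90°S): lon 311.52, lat 119.16.
Field (20°×10°, letters A–R): lon ⌊311.52/20⌋ = 15 → P; lat ⌊119.16/10⌋ = 11 → L.
Square (2°×1°, digits 0–9): lon ⌊11.52/2⌋ = 5; lat ⌊9.16/1⌋ = 9.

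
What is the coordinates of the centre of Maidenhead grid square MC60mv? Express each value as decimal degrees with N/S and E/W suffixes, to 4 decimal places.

Field M=12, C=2: +12·20° lon, +2·10° lat → SW at lon 60°, lat -70°.
Square 6, 0: +6·2° lon, +0·1° lat → SW at lon 72°, lat -70°.
Subsquare m=12, v=21: +12·0.0833333° lon, +21·0.0416667° lat → SW at lon 73°, lat -69.125°.
Cell spans 0.0833333° lon × 0.0416667° lat. Centre is SW corner plus half of each.
latitude 69.1042° S, longitude 73.0417° E.

69.1042° S, 73.0417° E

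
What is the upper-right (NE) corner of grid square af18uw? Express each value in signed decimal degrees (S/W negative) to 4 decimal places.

-31.0417, -176.2500

Field A=0, F=5: +0·20° lon, +5·10° lat → SW at lon -180°, lat -40°.
Square 1, 8: +1·2° lon, +8·1° lat → SW at lon -178°, lat -32°.
Subsquare u=20, w=22: +20·0.0833333° lon, +22·0.0416667° lat → SW at lon -176.333°, lat -31.0833°.
Cell spans 0.0833333° lon × 0.0416667° lat. NE corner is SW corner plus one full cell.
latitude -31.0417, longitude -176.2500.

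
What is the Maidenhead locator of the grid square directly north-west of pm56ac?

Longitude subsquare a = 0; −1 → -1, wraps to 23 = x, carry into square.
Longitude square 5; −1 → 4.
Latitude subsquare c = 2; +1 → 3 = d.

PM46xd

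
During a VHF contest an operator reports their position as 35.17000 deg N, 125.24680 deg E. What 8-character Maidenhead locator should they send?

PM25oe90

Shift to the Maidenhead origin (180°W, 90°S): lon 305.24680, lat 125.17000.
Field: lon ⌊305.24680/20⌋ = 15 → P; lat ⌊125.17000/10⌋ = 12 → M.
Square: lon ⌊5.24680/2⌋ = 2; lat ⌊5.17000/1⌋ = 5.
Subsquare: lon ⌊1.24680/0.0833333⌋ = 14 → o; lat ⌊0.17000/0.0416667⌋ = 4 → e.
Extended square: lon ⌊0.08013/0.00833333⌋ = 9; lat ⌊0.00333/0.00416667⌋ = 0.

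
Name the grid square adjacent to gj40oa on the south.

GI49ox

Latitude subsquare a = 0; −1 → -1, wraps to 23 = x, carry into square.
Latitude square 0; −1 → -1, wraps to 9, carry into field.
Latitude field J = 9; −1 → 8 = I.
The longitude characters are unchanged.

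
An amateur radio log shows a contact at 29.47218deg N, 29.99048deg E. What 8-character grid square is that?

KL49xl83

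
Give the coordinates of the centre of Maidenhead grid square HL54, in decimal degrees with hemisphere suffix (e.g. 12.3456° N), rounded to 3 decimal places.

24.500° N, 29.000° W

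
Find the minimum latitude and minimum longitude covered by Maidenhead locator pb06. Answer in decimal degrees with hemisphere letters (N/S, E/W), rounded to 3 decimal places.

74.000° S, 120.000° E

Field P=15, B=1: +15·20° lon, +1·10° lat → SW at lon 120°, lat -80°.
Square 0, 6: +0·2° lon, +6·1° lat → SW at lon 120°, lat -74°.
latitude 74.000° S, longitude 120.000° E.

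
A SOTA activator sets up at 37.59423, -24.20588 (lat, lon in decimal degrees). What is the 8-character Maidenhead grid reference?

Add 180° to longitude and 90° to latitude: 155.79412, 127.59423.
Field: lon ⌊155.79412/20⌋ = 7 → H; lat ⌊127.59423/10⌋ = 12 → M.
Square: lon ⌊15.79412/2⌋ = 7; lat ⌊7.59423/1⌋ = 7.
Subsquare: lon ⌊1.79412/0.0833333⌋ = 21 → v; lat ⌊0.59423/0.0416667⌋ = 14 → o.
Extended square: lon ⌊0.04412/0.00833333⌋ = 5; lat ⌊0.01090/0.00416667⌋ = 2.

HM77vo52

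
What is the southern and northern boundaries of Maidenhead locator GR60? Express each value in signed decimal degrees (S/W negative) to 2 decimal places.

80.00, 81.00

Field G=6, R=17: +6·20° lon, +17·10° lat → SW at lon -60°, lat 80°.
Square 6, 0: +6·2° lon, +0·1° lat → SW at lon -48°, lat 80°.
Cell spans 2° lon × 1° lat.
south 80.00, north 81.00.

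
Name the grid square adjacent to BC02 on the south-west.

AC91

Longitude square 0; −1 → -1, wraps to 9, carry into field.
Longitude field B = 1; −1 → 0 = A.
Latitude square 2; −1 → 1.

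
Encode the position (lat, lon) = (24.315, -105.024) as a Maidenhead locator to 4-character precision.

DL74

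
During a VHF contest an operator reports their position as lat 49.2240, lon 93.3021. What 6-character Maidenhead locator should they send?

Offset from 180°W / 90°S: lon 273.3021°, lat 139.2240°.
Field: lon ⌊273.3021/20⌋ = 13 → N; lat ⌊139.2240/10⌋ = 13 → N.
Square: lon ⌊13.3021/2⌋ = 6; lat ⌊9.2240/1⌋ = 9.
Subsquare: lon ⌊1.3021/0.0833333⌋ = 15 → p; lat ⌊0.2240/0.0416667⌋ = 5 → f.

NN69pf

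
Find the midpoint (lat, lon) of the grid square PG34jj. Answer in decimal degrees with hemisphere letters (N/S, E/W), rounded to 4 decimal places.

25.6042° S, 126.7917° E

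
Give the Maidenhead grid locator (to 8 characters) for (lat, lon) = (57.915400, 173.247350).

RO67ov99

Offset from 180°W / 90°S: lon 353.24735°, lat 147.91540°.
Field: lon ⌊353.24735/20⌋ = 17 → R; lat ⌊147.91540/10⌋ = 14 → O.
Square: lon ⌊13.24735/2⌋ = 6; lat ⌊7.91540/1⌋ = 7.
Subsquare: lon ⌊1.24735/0.0833333⌋ = 14 → o; lat ⌊0.91540/0.0416667⌋ = 21 → v.
Extended square: lon ⌊0.08068/0.00833333⌋ = 9; lat ⌊0.04040/0.00416667⌋ = 9.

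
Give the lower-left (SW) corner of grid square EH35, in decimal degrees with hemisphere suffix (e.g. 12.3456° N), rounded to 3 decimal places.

Field E=4, H=7: +4·20° lon, +7·10° lat → SW at lon -100°, lat -20°.
Square 3, 5: +3·2° lon, +5·1° lat → SW at lon -94°, lat -15°.
latitude 15.000° S, longitude 94.000° W.

15.000° S, 94.000° W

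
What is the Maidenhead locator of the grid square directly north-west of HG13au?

Longitude subsquare a = 0; −1 → -1, wraps to 23 = x, carry into square.
Longitude square 1; −1 → 0.
Latitude subsquare u = 20; +1 → 21 = v.

HG03xv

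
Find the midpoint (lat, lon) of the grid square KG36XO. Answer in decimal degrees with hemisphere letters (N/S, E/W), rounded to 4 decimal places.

Field K=10, G=6: +10·20° lon, +6·10° lat → SW at lon 20°, lat -30°.
Square 3, 6: +3·2° lon, +6·1° lat → SW at lon 26°, lat -24°.
Subsquare x=23, o=14: +23·0.0833333° lon, +14·0.0416667° lat → SW at lon 27.9167°, lat -23.4167°.
Cell spans 0.0833333° lon × 0.0416667° lat. Centre is SW corner plus half of each.
latitude 23.3958° S, longitude 27.9583° E.

23.3958° S, 27.9583° E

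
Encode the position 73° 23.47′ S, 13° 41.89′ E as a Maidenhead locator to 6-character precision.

JB66uo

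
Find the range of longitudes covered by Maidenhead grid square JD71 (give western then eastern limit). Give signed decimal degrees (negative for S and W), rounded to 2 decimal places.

14.00, 16.00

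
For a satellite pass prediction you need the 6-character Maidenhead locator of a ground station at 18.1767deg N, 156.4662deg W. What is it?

Add 180° to longitude and 90° to latitude: 23.5338, 108.1767.
Field: lon ⌊23.5338/20⌋ = 1 → B; lat ⌊108.1767/10⌋ = 10 → K.
Square: lon ⌊3.5338/2⌋ = 1; lat ⌊8.1767/1⌋ = 8.
Subsquare: lon ⌊1.5338/0.0833333⌋ = 18 → s; lat ⌊0.1767/0.0416667⌋ = 4 → e.

BK18se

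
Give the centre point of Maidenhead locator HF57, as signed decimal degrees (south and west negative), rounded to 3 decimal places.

Field H=7, F=5: +7·20° lon, +5·10° lat → SW at lon -40°, lat -40°.
Square 5, 7: +5·2° lon, +7·1° lat → SW at lon -30°, lat -33°.
Cell spans 2° lon × 1° lat. Centre is SW corner plus half of each.
latitude -32.500, longitude -29.000.

-32.500, -29.000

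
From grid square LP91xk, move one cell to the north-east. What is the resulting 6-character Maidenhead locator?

Longitude subsquare x = 23; +1 → 24, wraps to 0 = a, carry into square.
Longitude square 9; +1 → 10, wraps to 0, carry into field.
Longitude field L = 11; +1 → 12 = M.
Latitude subsquare k = 10; +1 → 11 = l.

MP01al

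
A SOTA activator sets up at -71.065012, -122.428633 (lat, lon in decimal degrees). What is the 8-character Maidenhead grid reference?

CB88sw84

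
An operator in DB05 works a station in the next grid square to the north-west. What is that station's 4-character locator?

Longitude square 0; −1 → -1, wraps to 9, carry into field.
Longitude field D = 3; −1 → 2 = C.
Latitude square 5; +1 → 6.

CB96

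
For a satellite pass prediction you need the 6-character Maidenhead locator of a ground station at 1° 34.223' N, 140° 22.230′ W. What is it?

BJ91tn

Offset from 180°W / 90°S: lon 39.6295°, lat 91.5704°.
Field (20°×10°, letters A–R): 39.6295/20 → 1 → B, 91.5704/10 → 9 → J; chars BJ.
Square (2°×1°, digits 0–9): 19.6295/2 → 9, 1.5704/1 → 1; chars 91.
Subsquare (5′×2.5′, letters a–x): 1.6295/0.0833333 → 19 → t, 0.5704/0.0416667 → 13 → n; chars tn.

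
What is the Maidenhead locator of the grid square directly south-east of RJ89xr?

RJ99aq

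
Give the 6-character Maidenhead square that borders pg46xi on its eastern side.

PG56ai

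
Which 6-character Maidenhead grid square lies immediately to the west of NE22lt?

NE22kt

Longitude subsquare l = 11; −1 → 10 = k.
The latitude characters are unchanged.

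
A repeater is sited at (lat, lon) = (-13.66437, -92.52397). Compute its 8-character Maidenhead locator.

EH36ri70

Add 180° to longitude and 90° to latitude: 87.47603, 76.33563.
Field (20°×10°, letters A–R): 87.47603/20 → 4 → E, 76.33563/10 → 7 → H; chars EH.
Square (2°×1°, digits 0–9): 7.47603/2 → 3, 6.33563/1 → 6; chars 36.
Subsquare (5′×2.5′, letters a–x): 1.47603/0.0833333 → 17 → r, 0.33563/0.0416667 → 8 → i; chars ri.
Extended square (30″×15″, digits 0–9): 0.05936/0.00833333 → 7, 0.00230/0.00416667 → 0; chars 70.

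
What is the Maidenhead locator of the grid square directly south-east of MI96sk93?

Longitude extended square 9; +1 → 10, wraps to 0, carry into subsquare.
Longitude subsquare s = 18; +1 → 19 = t.
Latitude extended square 3; −1 → 2.

MI96tk02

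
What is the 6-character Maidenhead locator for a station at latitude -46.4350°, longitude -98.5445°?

EE03rn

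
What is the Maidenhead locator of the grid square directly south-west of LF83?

Longitude square 8; −1 → 7.
Latitude square 3; −1 → 2.

LF72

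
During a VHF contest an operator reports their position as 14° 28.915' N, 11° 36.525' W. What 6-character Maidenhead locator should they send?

Offset from 180°W / 90°S: lon 168.3913°, lat 104.4819°.
Field: 168.3913/20 → 8 → I, 104.4819/10 → 10 → K; chars IK.
Square: 8.3913/2 → 4, 4.4819/1 → 4; chars 44.
Subsquare: 0.3913/0.0833333 → 4 → e, 0.4819/0.0416667 → 11 → l; chars el.

IK44el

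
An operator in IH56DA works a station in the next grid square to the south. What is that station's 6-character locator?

Latitude subsquare a = 0; −1 → -1, wraps to 23 = x, carry into square.
Latitude square 6; −1 → 5.
The longitude characters are unchanged.

IH55dx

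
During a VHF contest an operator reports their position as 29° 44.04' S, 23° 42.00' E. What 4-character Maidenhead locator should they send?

Offset from 180°W / 90°S: lon 203.70°, lat 60.27°.
Field: lon ⌊203.70/20⌋ = 10 → K; lat ⌊60.27/10⌋ = 6 → G.
Square: lon ⌊3.70/2⌋ = 1; lat ⌊0.27/1⌋ = 0.

KG10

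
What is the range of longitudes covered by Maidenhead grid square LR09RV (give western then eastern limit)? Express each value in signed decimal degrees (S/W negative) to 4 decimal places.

Field L=11, R=17: +11·20° lon, +17·10° lat → SW at lon 40°, lat 80°.
Square 0, 9: +0·2° lon, +9·1° lat → SW at lon 40°, lat 89°.
Subsquare r=17, v=21: +17·0.0833333° lon, +21·0.0416667° lat → SW at lon 41.4167°, lat 89.875°.
Cell spans 0.0833333° lon × 0.0416667° lat.
west 41.4167, east 41.5000.

41.4167, 41.5000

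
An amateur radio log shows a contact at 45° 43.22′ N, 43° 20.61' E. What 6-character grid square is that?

LN15qr

Add 180° to longitude and 90° to latitude: 223.3435, 135.7203.
Field: lon ⌊223.3435/20⌋ = 11 → L; lat ⌊135.7203/10⌋ = 13 → N.
Square: lon ⌊3.3435/2⌋ = 1; lat ⌊5.7203/1⌋ = 5.
Subsquare: lon ⌊1.3435/0.0833333⌋ = 16 → q; lat ⌊0.7203/0.0416667⌋ = 17 → r.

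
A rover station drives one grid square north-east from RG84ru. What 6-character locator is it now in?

RG84sv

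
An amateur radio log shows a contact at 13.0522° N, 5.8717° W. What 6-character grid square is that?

Shift to the Maidenhead origin (180°W, 90°S): lon 174.1283, lat 103.0522.
Field: 174.1283/20 → 8 → I, 103.0522/10 → 10 → K; chars IK.
Square: 14.1283/2 → 7, 3.0522/1 → 3; chars 73.
Subsquare: 0.1283/0.0833333 → 1 → b, 0.0522/0.0416667 → 1 → b; chars bb.

IK73bb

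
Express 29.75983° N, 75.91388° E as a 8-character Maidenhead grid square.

ML79ws92

Add 180° to longitude and 90° to latitude: 255.91388, 119.75983.
Field: 255.91388/20 → 12 → M, 119.75983/10 → 11 → L; chars ML.
Square: 15.91388/2 → 7, 9.75983/1 → 9; chars 79.
Subsquare: 1.91388/0.0833333 → 22 → w, 0.75983/0.0416667 → 18 → s; chars ws.
Extended square: 0.08055/0.00833333 → 9, 0.00983/0.00416667 → 2; chars 92.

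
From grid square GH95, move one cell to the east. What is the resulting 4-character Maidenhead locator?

HH05

Longitude square 9; +1 → 10, wraps to 0, carry into field.
Longitude field G = 6; +1 → 7 = H.
The latitude characters are unchanged.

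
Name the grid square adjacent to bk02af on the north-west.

AK92xg

Longitude subsquare a = 0; −1 → -1, wraps to 23 = x, carry into square.
Longitude square 0; −1 → -1, wraps to 9, carry into field.
Longitude field B = 1; −1 → 0 = A.
Latitude subsquare f = 5; +1 → 6 = g.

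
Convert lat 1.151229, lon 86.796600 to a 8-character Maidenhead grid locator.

Shift to the Maidenhead origin (180°W, 90°S): lon 266.79660, lat 91.15123.
Field (20°×10°, letters A–R): lon ⌊266.79660/20⌋ = 13 → N; lat ⌊91.15123/10⌋ = 9 → J.
Square (2°×1°, digits 0–9): lon ⌊6.79660/2⌋ = 3; lat ⌊1.15123/1⌋ = 1.
Subsquare (5′×2.5′, letters a–x): lon ⌊0.79660/0.0833333⌋ = 9 → j; lat ⌊0.15123/0.0416667⌋ = 3 → d.
Extended square (30″×15″, digits 0–9): lon ⌊0.04660/0.00833333⌋ = 5; lat ⌊0.02623/0.00416667⌋ = 6.

NJ31jd56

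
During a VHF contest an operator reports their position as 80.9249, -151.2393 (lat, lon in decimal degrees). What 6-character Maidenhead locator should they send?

BR40jw

Add 180° to longitude and 90° to latitude: 28.7607, 170.9249.
Field (20°×10°, letters A–R): 28.7607/20 → 1 → B, 170.9249/10 → 17 → R; chars BR.
Square (2°×1°, digits 0–9): 8.7607/2 → 4, 0.9249/1 → 0; chars 40.
Subsquare (5′×2.5′, letters a–x): 0.7607/0.0833333 → 9 → j, 0.9249/0.0416667 → 22 → w; chars jw.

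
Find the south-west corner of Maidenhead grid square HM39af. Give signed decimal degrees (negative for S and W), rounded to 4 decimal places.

39.2083, -34.0000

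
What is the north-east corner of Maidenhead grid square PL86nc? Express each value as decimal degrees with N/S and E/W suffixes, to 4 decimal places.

26.1250° N, 137.1667° E

Field P=15, L=11: +15·20° lon, +11·10° lat → SW at lon 120°, lat 20°.
Square 8, 6: +8·2° lon, +6·1° lat → SW at lon 136°, lat 26°.
Subsquare n=13, c=2: +13·0.0833333° lon, +2·0.0416667° lat → SW at lon 137.083°, lat 26.0833°.
Cell spans 0.0833333° lon × 0.0416667° lat. NE corner is SW corner plus one full cell.
latitude 26.1250° N, longitude 137.1667° E.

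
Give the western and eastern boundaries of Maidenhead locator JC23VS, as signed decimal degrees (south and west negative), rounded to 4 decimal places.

Field J=9, C=2: +9·20° lon, +2·10° lat → SW at lon 0°, lat -70°.
Square 2, 3: +2·2° lon, +3·1° lat → SW at lon 4°, lat -67°.
Subsquare v=21, s=18: +21·0.0833333° lon, +18·0.0416667° lat → SW at lon 5.75°, lat -66.25°.
Cell spans 0.0833333° lon × 0.0416667° lat.
west 5.7500, east 5.8333.

5.7500, 5.8333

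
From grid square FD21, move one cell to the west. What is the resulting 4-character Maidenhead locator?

FD11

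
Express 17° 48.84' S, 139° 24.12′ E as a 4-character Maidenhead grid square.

PH92

Offset from 180°W / 90°S: lon 319.40°, lat 72.19°.
Field: lon ⌊319.40/20⌋ = 15 → P; lat ⌊72.19/10⌋ = 7 → H.
Square: lon ⌊19.40/2⌋ = 9; lat ⌊2.19/1⌋ = 2.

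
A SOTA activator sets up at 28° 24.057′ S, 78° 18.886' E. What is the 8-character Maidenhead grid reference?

MG91do73

Add 180° to longitude and 90° to latitude: 258.31477, 61.59905.
Field (20°×10°, letters A–R): 258.31477/20 → 12 → M, 61.59905/10 → 6 → G; chars MG.
Square (2°×1°, digits 0–9): 18.31477/2 → 9, 1.59905/1 → 1; chars 91.
Subsquare (5′×2.5′, letters a–x): 0.31477/0.0833333 → 3 → d, 0.59905/0.0416667 → 14 → o; chars do.
Extended square (30″×15″, digits 0–9): 0.06477/0.00833333 → 7, 0.01572/0.00416667 → 3; chars 73.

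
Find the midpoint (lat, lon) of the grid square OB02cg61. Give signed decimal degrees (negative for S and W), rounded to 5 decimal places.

Field O=14, B=1: +14·20° lon, +1·10° lat → SW at lon 100°, lat -80°.
Square 0, 2: +0·2° lon, +2·1° lat → SW at lon 100°, lat -78°.
Subsquare c=2, g=6: +2·0.0833333° lon, +6·0.0416667° lat → SW at lon 100.167°, lat -77.75°.
Extended square 6, 1: +6·0.00833333° lon, +1·0.00416667° lat → SW at lon 100.217°, lat -77.7458°.
Cell spans 0.00833333° lon × 0.00416667° lat. Centre is SW corner plus half of each.
latitude -77.74375, longitude 100.22083.

-77.74375, 100.22083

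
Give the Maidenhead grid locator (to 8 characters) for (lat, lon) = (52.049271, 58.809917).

LO92jb71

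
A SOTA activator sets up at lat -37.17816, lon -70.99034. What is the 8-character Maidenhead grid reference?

Shift to the Maidenhead origin (180°W, 90°S): lon 109.00966, lat 52.82184.
Field: lon ⌊109.00966/20⌋ = 5 → F; lat ⌊52.82184/10⌋ = 5 → F.
Square: lon ⌊9.00966/2⌋ = 4; lat ⌊2.82184/1⌋ = 2.
Subsquare: lon ⌊1.00966/0.0833333⌋ = 12 → m; lat ⌊0.82184/0.0416667⌋ = 19 → t.
Extended square: lon ⌊0.00966/0.00833333⌋ = 1; lat ⌊0.03017/0.00416667⌋ = 7.

FF42mt17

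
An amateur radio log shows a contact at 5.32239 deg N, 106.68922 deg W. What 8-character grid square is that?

DJ65ph77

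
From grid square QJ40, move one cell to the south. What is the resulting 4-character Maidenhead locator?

Latitude square 0; −1 → -1, wraps to 9, carry into field.
Latitude field J = 9; −1 → 8 = I.
The longitude characters are unchanged.

QI49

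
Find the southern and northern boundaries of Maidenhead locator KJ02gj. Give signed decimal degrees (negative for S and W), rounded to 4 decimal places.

2.3750, 2.4167

Field K=10, J=9: +10·20° lon, +9·10° lat → SW at lon 20°, lat 0°.
Square 0, 2: +0·2° lon, +2·1° lat → SW at lon 20°, lat 2°.
Subsquare g=6, j=9: +6·0.0833333° lon, +9·0.0416667° lat → SW at lon 20.5°, lat 2.375°.
Cell spans 0.0833333° lon × 0.0416667° lat.
south 2.3750, north 2.4167.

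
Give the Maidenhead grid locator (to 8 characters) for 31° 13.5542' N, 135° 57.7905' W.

CM21af44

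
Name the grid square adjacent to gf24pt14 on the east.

GF24pt24

Longitude extended square 1; +1 → 2.
The latitude characters are unchanged.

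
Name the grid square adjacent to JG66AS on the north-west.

Longitude subsquare a = 0; −1 → -1, wraps to 23 = x, carry into square.
Longitude square 6; −1 → 5.
Latitude subsquare s = 18; +1 → 19 = t.

JG56xt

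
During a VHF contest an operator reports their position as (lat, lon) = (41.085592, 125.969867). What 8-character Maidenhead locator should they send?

Shift to the Maidenhead origin (180°W, 90°S): lon 305.96987, lat 131.08559.
Field: 305.96987/20 → 15 → P, 131.08559/10 → 13 → N; chars PN.
Square: 5.96987/2 → 2, 1.08559/1 → 1; chars 21.
Subsquare: 1.96987/0.0833333 → 23 → x, 0.08559/0.0416667 → 2 → c; chars xc.
Extended square: 0.05320/0.00833333 → 6, 0.00226/0.00416667 → 0; chars 60.

PN21xc60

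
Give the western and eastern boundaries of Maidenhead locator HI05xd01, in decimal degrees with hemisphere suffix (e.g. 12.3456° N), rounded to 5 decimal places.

38.08333° W, 38.07500° W

Field H=7, I=8: +7·20° lon, +8·10° lat → SW at lon -40°, lat -10°.
Square 0, 5: +0·2° lon, +5·1° lat → SW at lon -40°, lat -5°.
Subsquare x=23, d=3: +23·0.0833333° lon, +3·0.0416667° lat → SW at lon -38.0833°, lat -4.875°.
Extended square 0, 1: +0·0.00833333° lon, +1·0.00416667° lat → SW at lon -38.0833°, lat -4.87083°.
Cell spans 0.00833333° lon × 0.00416667° lat.
west 38.08333° W, east 38.07500° W.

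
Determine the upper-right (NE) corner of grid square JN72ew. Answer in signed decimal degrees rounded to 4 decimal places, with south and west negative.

Field J=9, N=13: +9·20° lon, +13·10° lat → SW at lon 0°, lat 40°.
Square 7, 2: +7·2° lon, +2·1° lat → SW at lon 14°, lat 42°.
Subsquare e=4, w=22: +4·0.0833333° lon, +22·0.0416667° lat → SW at lon 14.3333°, lat 42.9167°.
Cell spans 0.0833333° lon × 0.0416667° lat. NE corner is SW corner plus one full cell.
latitude 42.9583, longitude 14.4167.

42.9583, 14.4167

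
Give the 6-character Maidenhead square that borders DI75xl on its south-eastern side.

DI85ak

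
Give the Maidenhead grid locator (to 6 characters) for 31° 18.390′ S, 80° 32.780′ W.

EF98rq

Offset from 180°W / 90°S: lon 99.4537°, lat 58.6935°.
Field: 99.4537/20 → 4 → E, 58.6935/10 → 5 → F; chars EF.
Square: 19.4537/2 → 9, 8.6935/1 → 8; chars 98.
Subsquare: 1.4537/0.0833333 → 17 → r, 0.6935/0.0416667 → 16 → q; chars rq.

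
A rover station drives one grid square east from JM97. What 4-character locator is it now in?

KM07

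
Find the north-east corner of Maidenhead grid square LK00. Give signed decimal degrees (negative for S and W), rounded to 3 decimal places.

11.000, 42.000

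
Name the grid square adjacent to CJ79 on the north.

Latitude square 9; +1 → 10, wraps to 0, carry into field.
Latitude field J = 9; +1 → 10 = K.
The longitude characters are unchanged.

CK70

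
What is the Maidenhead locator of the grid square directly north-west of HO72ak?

Longitude subsquare a = 0; −1 → -1, wraps to 23 = x, carry into square.
Longitude square 7; −1 → 6.
Latitude subsquare k = 10; +1 → 11 = l.

HO62xl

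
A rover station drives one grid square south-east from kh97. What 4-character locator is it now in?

LH06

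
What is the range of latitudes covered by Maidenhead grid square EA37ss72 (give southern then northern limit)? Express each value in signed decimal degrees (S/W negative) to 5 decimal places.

-82.24167, -82.23750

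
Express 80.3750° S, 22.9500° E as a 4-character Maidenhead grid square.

Add 180° to longitude and 90° to latitude: 202.95, 9.62.
Field: lon ⌊202.95/20⌋ = 10 → K; lat ⌊9.62/10⌋ = 0 → A.
Square: lon ⌊2.95/2⌋ = 1; lat ⌊9.62/1⌋ = 9.

KA19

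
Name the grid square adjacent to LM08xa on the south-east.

LM17ax

Longitude subsquare x = 23; +1 → 24, wraps to 0 = a, carry into square.
Longitude square 0; +1 → 1.
Latitude subsquare a = 0; −1 → -1, wraps to 23 = x, carry into square.
Latitude square 8; −1 → 7.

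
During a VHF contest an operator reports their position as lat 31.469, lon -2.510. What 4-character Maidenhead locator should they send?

IM81

Shift to the Maidenhead origin (180°W, 90°S): lon 177.49, lat 121.47.
Field (20°×10°, letters A–R): lon ⌊177.49/20⌋ = 8 → I; lat ⌊121.47/10⌋ = 12 → M.
Square (2°×1°, digits 0–9): lon ⌊17.49/2⌋ = 8; lat ⌊1.47/1⌋ = 1.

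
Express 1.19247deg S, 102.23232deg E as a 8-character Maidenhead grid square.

Offset from 180°W / 90°S: lon 282.23232°, lat 88.80753°.
Field: 282.23232/20 → 14 → O, 88.80753/10 → 8 → I; chars OI.
Square: 2.23232/2 → 1, 8.80753/1 → 8; chars 18.
Subsquare: 0.23232/0.0833333 → 2 → c, 0.80753/0.0416667 → 19 → t; chars ct.
Extended square: 0.06565/0.00833333 → 7, 0.01586/0.00416667 → 3; chars 73.

OI18ct73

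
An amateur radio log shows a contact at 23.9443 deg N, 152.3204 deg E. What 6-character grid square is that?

Add 180° to longitude and 90° to latitude: 332.3204, 113.9443.
Field (20°×10°, letters A–R): lon ⌊332.3204/20⌋ = 16 → Q; lat ⌊113.9443/10⌋ = 11 → L.
Square (2°×1°, digits 0–9): lon ⌊12.3204/2⌋ = 6; lat ⌊3.9443/1⌋ = 3.
Subsquare (5′×2.5′, letters a–x): lon ⌊0.3204/0.0833333⌋ = 3 → d; lat ⌊0.9443/0.0416667⌋ = 22 → w.

QL63dw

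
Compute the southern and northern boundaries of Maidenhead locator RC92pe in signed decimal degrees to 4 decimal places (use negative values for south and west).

-67.8333, -67.7917

Field R=17, C=2: +17·20° lon, +2·10° lat → SW at lon 160°, lat -70°.
Square 9, 2: +9·2° lon, +2·1° lat → SW at lon 178°, lat -68°.
Subsquare p=15, e=4: +15·0.0833333° lon, +4·0.0416667° lat → SW at lon 179.25°, lat -67.8333°.
Cell spans 0.0833333° lon × 0.0416667° lat.
south -67.8333, north -67.7917.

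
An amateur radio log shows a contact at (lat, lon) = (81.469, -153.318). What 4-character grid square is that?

BR31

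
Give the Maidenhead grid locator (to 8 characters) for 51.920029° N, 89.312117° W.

Add 180° to longitude and 90° to latitude: 90.68788, 141.92003.
Field: 90.68788/20 → 4 → E, 141.92003/10 → 14 → O; chars EO.
Square: 10.68788/2 → 5, 1.92003/1 → 1; chars 51.
Subsquare: 0.68788/0.0833333 → 8 → i, 0.92003/0.0416667 → 22 → w; chars iw.
Extended square: 0.02122/0.00833333 → 2, 0.00336/0.00416667 → 0; chars 20.

EO51iw20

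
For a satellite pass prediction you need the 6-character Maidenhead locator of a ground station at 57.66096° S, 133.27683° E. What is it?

Shift to the Maidenhead origin (180°W, 90°S): lon 313.2768, lat 32.3390.
Field (20°×10°, letters A–R): lon ⌊313.2768/20⌋ = 15 → P; lat ⌊32.3390/10⌋ = 3 → D.
Square (2°×1°, digits 0–9): lon ⌊13.2768/2⌋ = 6; lat ⌊2.3390/1⌋ = 2.
Subsquare (5′×2.5′, letters a–x): lon ⌊1.2768/0.0833333⌋ = 15 → p; lat ⌊0.3390/0.0416667⌋ = 8 → i.

PD62pi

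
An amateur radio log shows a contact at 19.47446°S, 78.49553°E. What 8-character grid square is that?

MH90fm96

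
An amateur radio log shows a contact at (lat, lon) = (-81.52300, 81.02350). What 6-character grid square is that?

Shift to the Maidenhead origin (180°W, 90°S): lon 261.0235, lat 8.4770.
Field (20°×10°, letters A–R): 261.0235/20 → 13 → N, 8.4770/10 → 0 → A; chars NA.
Square (2°×1°, digits 0–9): 1.0235/2 → 0, 8.4770/1 → 8; chars 08.
Subsquare (5′×2.5′, letters a–x): 1.0235/0.0833333 → 12 → m, 0.4770/0.0416667 → 11 → l; chars ml.

NA08ml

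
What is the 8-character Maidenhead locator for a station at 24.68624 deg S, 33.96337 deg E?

Shift to the Maidenhead origin (180°W, 90°S): lon 213.96337, lat 65.31376.
Field: lon ⌊213.96337/20⌋ = 10 → K; lat ⌊65.31376/10⌋ = 6 → G.
Square: lon ⌊13.96337/2⌋ = 6; lat ⌊5.31376/1⌋ = 5.
Subsquare: lon ⌊1.96337/0.0833333⌋ = 23 → x; lat ⌊0.31376/0.0416667⌋ = 7 → h.
Extended square: lon ⌊0.04670/0.00833333⌋ = 5; lat ⌊0.02209/0.00416667⌋ = 5.

KG65xh55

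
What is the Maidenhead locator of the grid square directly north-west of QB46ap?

QB36xq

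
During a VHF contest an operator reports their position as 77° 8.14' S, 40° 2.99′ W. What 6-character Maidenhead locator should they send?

GB92xu

Offset from 180°W / 90°S: lon 139.9502°, lat 12.8643°.
Field: 139.9502/20 → 6 → G, 12.8643/10 → 1 → B; chars GB.
Square: 19.9502/2 → 9, 2.8643/1 → 2; chars 92.
Subsquare: 1.9502/0.0833333 → 23 → x, 0.8643/0.0416667 → 20 → u; chars xu.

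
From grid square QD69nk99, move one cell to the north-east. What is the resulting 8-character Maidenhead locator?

Longitude extended square 9; +1 → 10, wraps to 0, carry into subsquare.
Longitude subsquare n = 13; +1 → 14 = o.
Latitude extended square 9; +1 → 10, wraps to 0, carry into subsquare.
Latitude subsquare k = 10; +1 → 11 = l.

QD69ol00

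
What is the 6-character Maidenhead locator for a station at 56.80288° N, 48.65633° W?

GO56qt

Offset from 180°W / 90°S: lon 131.3437°, lat 146.8029°.
Field (20°×10°, letters A–R): lon ⌊131.3437/20⌋ = 6 → G; lat ⌊146.8029/10⌋ = 14 → O.
Square (2°×1°, digits 0–9): lon ⌊11.3437/2⌋ = 5; lat ⌊6.8029/1⌋ = 6.
Subsquare (5′×2.5′, letters a–x): lon ⌊1.3437/0.0833333⌋ = 16 → q; lat ⌊0.8029/0.0416667⌋ = 19 → t.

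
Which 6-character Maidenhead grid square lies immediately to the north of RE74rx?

RE75ra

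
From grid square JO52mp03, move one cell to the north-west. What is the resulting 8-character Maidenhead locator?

JO52lp94

Longitude extended square 0; −1 → -1, wraps to 9, carry into subsquare.
Longitude subsquare m = 12; −1 → 11 = l.
Latitude extended square 3; +1 → 4.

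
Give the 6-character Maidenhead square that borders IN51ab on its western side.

IN41xb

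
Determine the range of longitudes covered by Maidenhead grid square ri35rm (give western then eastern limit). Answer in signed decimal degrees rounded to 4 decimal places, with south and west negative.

167.4167, 167.5000

Field R=17, I=8: +17·20° lon, +8·10° lat → SW at lon 160°, lat -10°.
Square 3, 5: +3·2° lon, +5·1° lat → SW at lon 166°, lat -5°.
Subsquare r=17, m=12: +17·0.0833333° lon, +12·0.0416667° lat → SW at lon 167.417°, lat -4.5°.
Cell spans 0.0833333° lon × 0.0416667° lat.
west 167.4167, east 167.5000.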